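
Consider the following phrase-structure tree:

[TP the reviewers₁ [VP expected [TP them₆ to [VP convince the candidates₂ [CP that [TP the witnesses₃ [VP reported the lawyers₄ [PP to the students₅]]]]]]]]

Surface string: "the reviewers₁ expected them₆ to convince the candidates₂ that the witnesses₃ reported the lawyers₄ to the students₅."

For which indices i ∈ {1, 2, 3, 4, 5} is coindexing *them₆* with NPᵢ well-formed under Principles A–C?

*them* is a pronoun, so Principle B applies: it must be free in its binding domain.
Binding domain of *them₆*: the matrix TP, whose subject is the reviewers₁.
*the reviewers₁* c-commands the pronoun within its binding domain → coindexation would violate Principle B.
*the candidates₂*: the pronoun c-commands this R-expression → coindexation would violate Principle C on *the candidates₂*.
*the witnesses₃*: the pronoun c-commands this R-expression → coindexation would violate Principle C on *the witnesses₃*.
*the lawyers₄*: the pronoun c-commands this R-expression → coindexation would violate Principle C on *the lawyers₄*.
*the students₅*: the pronoun c-commands this R-expression → coindexation would violate Principle C on *the students₅*.

none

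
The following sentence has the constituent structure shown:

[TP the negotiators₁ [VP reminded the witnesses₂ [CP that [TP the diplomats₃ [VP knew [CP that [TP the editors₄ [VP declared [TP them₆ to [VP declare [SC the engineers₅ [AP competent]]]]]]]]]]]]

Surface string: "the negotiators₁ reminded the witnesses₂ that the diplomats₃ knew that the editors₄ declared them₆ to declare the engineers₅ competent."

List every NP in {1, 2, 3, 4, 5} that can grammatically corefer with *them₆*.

*them* is a pronoun, so Principle B applies: it must be free in its binding domain.
Binding domain of *them₆*: the embedded TP, whose subject is the editors₄.
*the negotiators₁* c-commands the pronoun but from outside its binding domain, and is not c-commanded by it → coindexation permitted.
*the witnesses₂* c-commands the pronoun but from outside its binding domain, and is not c-commanded by it → coindexation permitted.
*the diplomats₃* c-commands the pronoun but from outside its binding domain, and is not c-commanded by it → coindexation permitted.
*the editors₄* c-commands the pronoun within its binding domain → coindexation would violate Principle B.
*the engineers₅*: the pronoun c-commands this R-expression → coindexation would violate Principle C on *the engineers₅*.

{1, 2, 3}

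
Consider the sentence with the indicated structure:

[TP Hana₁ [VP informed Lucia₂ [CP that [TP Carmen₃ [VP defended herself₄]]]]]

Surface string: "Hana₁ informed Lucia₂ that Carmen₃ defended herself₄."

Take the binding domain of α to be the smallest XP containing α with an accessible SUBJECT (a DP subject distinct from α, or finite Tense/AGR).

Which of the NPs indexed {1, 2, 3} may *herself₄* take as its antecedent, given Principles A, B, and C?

{3}

*herself* is an anaphor, so Principle A applies: it must be bound in its binding domain.
Binding domain of *herself₄*: the embedded TP, whose subject is Carmen₃.
*Hana₁* c-commands the anaphor but is outside its binding domain → cannot satisfy Principle A.
*Lucia₂* c-commands the anaphor but is outside its binding domain → cannot satisfy Principle A.
*Carmen₃* c-commands the anaphor within its binding domain → licit binder.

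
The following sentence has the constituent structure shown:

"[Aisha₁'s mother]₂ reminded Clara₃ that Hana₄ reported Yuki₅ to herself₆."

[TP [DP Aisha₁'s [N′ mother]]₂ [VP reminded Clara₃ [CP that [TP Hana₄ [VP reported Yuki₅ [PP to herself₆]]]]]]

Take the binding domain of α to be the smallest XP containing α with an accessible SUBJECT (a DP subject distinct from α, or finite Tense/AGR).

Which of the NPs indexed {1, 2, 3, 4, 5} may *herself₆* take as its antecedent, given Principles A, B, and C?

*herself* is an anaphor, so Principle A applies: it must be bound in its binding domain.
Binding domain of *herself₆*: the embedded TP, whose subject is Hana₄.
*Aisha₁* does not c-command the anaphor → cannot bind it.
*[Aisha₁'s mother]₂* c-commands the anaphor but is outside its binding domain → cannot satisfy Principle A.
*Clara₃* c-commands the anaphor but is outside its binding domain → cannot satisfy Principle A.
*Hana₄* c-commands the anaphor within its binding domain → licit binder.
*Yuki₅* c-commands the anaphor within its binding domain → licit binder.

{4, 5}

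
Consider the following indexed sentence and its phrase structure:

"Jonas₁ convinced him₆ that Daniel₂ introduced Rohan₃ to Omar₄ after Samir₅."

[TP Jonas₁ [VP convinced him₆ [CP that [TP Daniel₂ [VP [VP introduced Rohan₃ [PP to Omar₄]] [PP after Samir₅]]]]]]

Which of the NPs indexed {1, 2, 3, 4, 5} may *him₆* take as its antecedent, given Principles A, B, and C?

*him* is a pronoun, so Principle B applies: it must be free in its binding domain.
Binding domain of *him₆*: the matrix TP, whose subject is Jonas₁.
*Jonas₁* c-commands the pronoun within its binding domain → coindexation would violate Principle B.
*Daniel₂*: the pronoun c-commands this R-expression → coindexation would violate Principle C on *Daniel₂*.
*Rohan₃*: the pronoun c-commands this R-expression → coindexation would violate Principle C on *Rohan₃*.
*Omar₄*: the pronoun c-commands this R-expression → coindexation would violate Principle C on *Omar₄*.
*Samir₅*: the pronoun c-commands this R-expression → coindexation would violate Principle C on *Samir₅*.

none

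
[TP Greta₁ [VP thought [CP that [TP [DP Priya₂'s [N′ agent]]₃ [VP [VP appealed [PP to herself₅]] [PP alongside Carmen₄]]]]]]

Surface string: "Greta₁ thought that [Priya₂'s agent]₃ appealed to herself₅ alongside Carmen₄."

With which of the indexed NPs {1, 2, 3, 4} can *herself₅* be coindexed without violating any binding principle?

{3}

*herself* is an anaphor, so Principle A applies: it must be bound in its binding domain.
Binding domain of *herself₅*: the embedded TP, whose subject is [Priya₂'s agent]₃.
*Greta₁* c-commands the anaphor but is outside its binding domain → cannot satisfy Principle A.
*Priya₂* does not c-command the anaphor → cannot bind it.
*[Priya₂'s agent]₃* c-commands the anaphor within its binding domain → licit binder.
*Carmen₄* does not c-command the anaphor → cannot bind it.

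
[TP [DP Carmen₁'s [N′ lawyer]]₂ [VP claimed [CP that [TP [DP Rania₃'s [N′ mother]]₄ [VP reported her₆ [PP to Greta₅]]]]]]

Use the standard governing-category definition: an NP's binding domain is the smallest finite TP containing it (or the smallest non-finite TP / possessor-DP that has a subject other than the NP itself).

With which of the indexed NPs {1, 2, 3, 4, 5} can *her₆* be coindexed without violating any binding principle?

{1, 2, 3}

*her* is a pronoun, so Principle B applies: it must be free in its binding domain.
Binding domain of *her₆*: the embedded TP, whose subject is [Rania₃'s mother]₄.
*Carmen₁* and the pronoun do not c-command one another → neither Principle B nor Principle C is at stake; coindexation permitted.
*[Carmen₁'s lawyer]₂* c-commands the pronoun but from outside its binding domain, and is not c-commanded by it → coindexation permitted.
*Rania₃* and the pronoun do not c-command one another → neither Principle B nor Principle C is at stake; coindexation permitted.
*[Rania₃'s mother]₄* c-commands the pronoun within its binding domain → coindexation would violate Principle B.
*Greta₅*: the pronoun c-commands this R-expression → coindexation would violate Principle C on *Greta₅*.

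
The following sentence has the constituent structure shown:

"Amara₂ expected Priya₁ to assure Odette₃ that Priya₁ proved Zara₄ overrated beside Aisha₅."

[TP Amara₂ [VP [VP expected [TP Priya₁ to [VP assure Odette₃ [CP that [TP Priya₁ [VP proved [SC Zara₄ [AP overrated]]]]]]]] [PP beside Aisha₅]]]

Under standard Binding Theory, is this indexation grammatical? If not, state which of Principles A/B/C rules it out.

The two coindexed NPs are *Priya₁* (the higher occurrence) and *Priya₁* (the lower occurrence).
*Priya₁* (the lower occurrence) is an R-expression. Principle C requires it to be free everywhere.
*Priya₁* (the higher occurrence) c-commands it and carries the same index.
The R-expression is bound → Principle C violation.

Principle C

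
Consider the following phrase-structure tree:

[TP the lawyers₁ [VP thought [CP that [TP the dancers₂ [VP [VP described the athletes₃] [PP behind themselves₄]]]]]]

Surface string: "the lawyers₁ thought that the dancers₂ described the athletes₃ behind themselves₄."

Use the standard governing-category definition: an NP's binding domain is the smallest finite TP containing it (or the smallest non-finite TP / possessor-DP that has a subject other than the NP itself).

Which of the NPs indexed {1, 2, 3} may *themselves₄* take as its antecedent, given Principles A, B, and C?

*themselves* is an anaphor, so Principle A applies: it must be bound in its binding domain.
Binding domain of *themselves₄*: the embedded TP, whose subject is the dancers₂.
*the lawyers₁* c-commands the anaphor but is outside its binding domain → cannot satisfy Principle A.
*the dancers₂* c-commands the anaphor within its binding domain → licit binder.
*the athletes₃* does not c-command the anaphor → cannot bind it.

{2}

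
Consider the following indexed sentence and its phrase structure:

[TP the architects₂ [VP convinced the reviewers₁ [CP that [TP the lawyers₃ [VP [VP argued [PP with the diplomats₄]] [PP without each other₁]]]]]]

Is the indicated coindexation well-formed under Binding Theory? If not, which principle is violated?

The two coindexed NPs are *the reviewers₁* and *each other₁*.
*each other₁* is an anaphor. Principle A requires it to be bound within its binding domain — the embedded TP, whose subject is the lawyers₃.
Within that domain it is c-commanded by *the lawyers₃*, which does not share its index.
*the reviewers₁* does c-command the anaphor, but from outside its binding domain.
The anaphor is unbound in its domain → Principle A violation.

Principle A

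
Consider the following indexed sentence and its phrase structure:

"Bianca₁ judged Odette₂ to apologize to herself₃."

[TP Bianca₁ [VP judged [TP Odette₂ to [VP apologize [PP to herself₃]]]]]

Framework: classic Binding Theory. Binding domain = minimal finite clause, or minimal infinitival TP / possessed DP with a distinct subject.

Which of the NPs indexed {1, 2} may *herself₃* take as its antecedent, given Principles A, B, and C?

{2}

*herself* is an anaphor, so Principle A applies: it must be bound in its binding domain.
Binding domain of *herself₃*: the embedded TP, whose subject is Odette₂.
*Bianca₁* c-commands the anaphor but is outside its binding domain → cannot satisfy Principle A.
*Odette₂* c-commands the anaphor within its binding domain → licit binder.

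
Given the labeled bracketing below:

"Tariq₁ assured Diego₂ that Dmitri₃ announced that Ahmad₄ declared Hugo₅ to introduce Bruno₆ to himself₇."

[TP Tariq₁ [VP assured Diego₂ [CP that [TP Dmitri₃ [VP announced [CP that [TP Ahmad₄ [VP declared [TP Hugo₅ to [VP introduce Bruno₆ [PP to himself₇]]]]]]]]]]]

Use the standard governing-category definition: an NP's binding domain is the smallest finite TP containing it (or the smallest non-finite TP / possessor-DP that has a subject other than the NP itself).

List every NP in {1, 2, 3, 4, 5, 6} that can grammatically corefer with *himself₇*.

*himself* is an anaphor, so Principle A applies: it must be bound in its binding domain.
Binding domain of *himself₇*: the embedded TP, whose subject is Hugo₅.
*Tariq₁* c-commands the anaphor but is outside its binding domain → cannot satisfy Principle A.
*Diego₂* c-commands the anaphor but is outside its binding domain → cannot satisfy Principle A.
*Dmitri₃* c-commands the anaphor but is outside its binding domain → cannot satisfy Principle A.
*Ahmad₄* c-commands the anaphor but is outside its binding domain → cannot satisfy Principle A.
*Hugo₅* c-commands the anaphor within its binding domain → licit binder.
*Bruno₆* c-commands the anaphor within its binding domain → licit binder.

{5, 6}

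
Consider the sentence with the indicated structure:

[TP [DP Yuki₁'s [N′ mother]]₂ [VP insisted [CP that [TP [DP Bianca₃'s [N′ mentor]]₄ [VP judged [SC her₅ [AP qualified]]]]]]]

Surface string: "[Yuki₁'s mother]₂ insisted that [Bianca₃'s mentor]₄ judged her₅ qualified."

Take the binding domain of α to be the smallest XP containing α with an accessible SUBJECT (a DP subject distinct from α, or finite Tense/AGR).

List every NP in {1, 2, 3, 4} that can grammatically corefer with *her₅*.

{1, 2, 3}

*her* is a pronoun, so Principle B applies: it must be free in its binding domain.
Binding domain of *her₅*: the embedded TP, whose subject is [Bianca₃'s mentor]₄.
*Yuki₁* and the pronoun do not c-command one another → neither Principle B nor Principle C is at stake; coindexation permitted.
*[Yuki₁'s mother]₂* c-commands the pronoun but from outside its binding domain, and is not c-commanded by it → coindexation permitted.
*Bianca₃* and the pronoun do not c-command one another → neither Principle B nor Principle C is at stake; coindexation permitted.
*[Bianca₃'s mentor]₄* c-commands the pronoun within its binding domain → coindexation would violate Principle B.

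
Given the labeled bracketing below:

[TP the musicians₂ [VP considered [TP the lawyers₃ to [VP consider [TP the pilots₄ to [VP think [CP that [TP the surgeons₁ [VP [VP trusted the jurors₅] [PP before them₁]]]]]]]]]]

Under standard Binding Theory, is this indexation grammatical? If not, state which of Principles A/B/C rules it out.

Principle B

The two coindexed NPs are *the surgeons₁* and *them₁*.
*them₁* is a pronoun. Its binding domain is the embedded TP, whose subject is the surgeons₁.
*the surgeons₁* c-commands it within that domain and carries the same index.
The pronoun is locally bound → Principle B violation.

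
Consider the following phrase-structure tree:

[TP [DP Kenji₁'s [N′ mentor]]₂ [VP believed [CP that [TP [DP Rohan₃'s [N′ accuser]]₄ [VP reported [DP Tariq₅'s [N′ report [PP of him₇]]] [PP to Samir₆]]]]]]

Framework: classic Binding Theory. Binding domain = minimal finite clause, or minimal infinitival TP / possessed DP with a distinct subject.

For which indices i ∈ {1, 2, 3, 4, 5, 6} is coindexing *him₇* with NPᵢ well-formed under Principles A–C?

{1, 2, 3, 4, 6}

*him* is a pronoun, so Principle B applies: it must be free in its binding domain.
Binding domain of *him₇*: the possessed DP, whose subject is Tariq₅.
*Kenji₁* and the pronoun do not c-command one another → neither Principle B nor Principle C is at stake; coindexation permitted.
*[Kenji₁'s mentor]₂* c-commands the pronoun but from outside its binding domain, and is not c-commanded by it → coindexation permitted.
*Rohan₃* and the pronoun do not c-command one another → neither Principle B nor Principle C is at stake; coindexation permitted.
*[Rohan₃'s accuser]₄* c-commands the pronoun but from outside its binding domain, and is not c-commanded by it → coindexation permitted.
*Tariq₅* c-commands the pronoun within its binding domain → coindexation would violate Principle B.
*Samir₆* and the pronoun do not c-command one another → neither Principle B nor Principle C is at stake; coindexation permitted.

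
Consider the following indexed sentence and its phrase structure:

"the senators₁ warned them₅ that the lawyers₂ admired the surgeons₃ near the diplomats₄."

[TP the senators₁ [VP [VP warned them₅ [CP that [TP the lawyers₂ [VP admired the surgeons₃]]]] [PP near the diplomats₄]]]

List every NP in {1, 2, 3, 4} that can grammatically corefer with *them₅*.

{4}

*them* is a pronoun, so Principle B applies: it must be free in its binding domain.
Binding domain of *them₅*: the matrix TP, whose subject is the senators₁.
*the senators₁* c-commands the pronoun within its binding domain → coindexation would violate Principle B.
*the lawyers₂*: the pronoun c-commands this R-expression → coindexation would violate Principle C on *the lawyers₂*.
*the surgeons₃*: the pronoun c-commands this R-expression → coindexation would violate Principle C on *the surgeons₃*.
*the diplomats₄* and the pronoun do not c-command one another → neither Principle B nor Principle C is at stake; coindexation permitted.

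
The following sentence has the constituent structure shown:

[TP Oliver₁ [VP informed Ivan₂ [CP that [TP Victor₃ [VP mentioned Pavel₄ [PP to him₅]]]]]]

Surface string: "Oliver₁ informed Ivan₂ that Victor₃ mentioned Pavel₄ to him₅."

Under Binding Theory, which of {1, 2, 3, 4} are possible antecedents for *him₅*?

*him* is a pronoun, so Principle B applies: it must be free in its binding domain.
Binding domain of *him₅*: the embedded TP, whose subject is Victor₃.
*Oliver₁* c-commands the pronoun but from outside its binding domain, and is not c-commanded by it → coindexation permitted.
*Ivan₂* c-commands the pronoun but from outside its binding domain, and is not c-commanded by it → coindexation permitted.
*Victor₃* c-commands the pronoun within its binding domain → coindexation would violate Principle B.
*Pavel₄* c-commands the pronoun within its binding domain → coindexation would violate Principle B.

{1, 2}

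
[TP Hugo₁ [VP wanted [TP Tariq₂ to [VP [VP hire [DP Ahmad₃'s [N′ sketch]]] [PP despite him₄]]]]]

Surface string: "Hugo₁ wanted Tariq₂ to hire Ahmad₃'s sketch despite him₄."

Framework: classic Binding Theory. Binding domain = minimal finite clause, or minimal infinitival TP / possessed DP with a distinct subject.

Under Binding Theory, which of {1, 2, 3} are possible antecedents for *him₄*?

{1, 3}

*him* is a pronoun, so Principle B applies: it must be free in its binding domain.
Binding domain of *him₄*: the embedded TP, whose subject is Tariq₂.
*Hugo₁* c-commands the pronoun but from outside its binding domain, and is not c-commanded by it → coindexation permitted.
*Tariq₂* c-commands the pronoun within its binding domain → coindexation would violate Principle B.
*Ahmad₃* and the pronoun do not c-command one another → neither Principle B nor Principle C is at stake; coindexation permitted.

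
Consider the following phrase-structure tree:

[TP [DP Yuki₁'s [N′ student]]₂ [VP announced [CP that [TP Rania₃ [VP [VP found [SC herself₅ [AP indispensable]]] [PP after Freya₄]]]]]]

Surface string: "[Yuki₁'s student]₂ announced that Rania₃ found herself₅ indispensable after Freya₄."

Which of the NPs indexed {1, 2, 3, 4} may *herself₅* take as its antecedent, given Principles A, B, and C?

*herself* is an anaphor, so Principle A applies: it must be bound in its binding domain.
Binding domain of *herself₅*: the embedded TP, whose subject is Rania₃.
*Yuki₁* does not c-command the anaphor → cannot bind it.
*[Yuki₁'s student]₂* c-commands the anaphor but is outside its binding domain → cannot satisfy Principle A.
*Rania₃* c-commands the anaphor within its binding domain → licit binder.
*Freya₄* does not c-command the anaphor → cannot bind it.

{3}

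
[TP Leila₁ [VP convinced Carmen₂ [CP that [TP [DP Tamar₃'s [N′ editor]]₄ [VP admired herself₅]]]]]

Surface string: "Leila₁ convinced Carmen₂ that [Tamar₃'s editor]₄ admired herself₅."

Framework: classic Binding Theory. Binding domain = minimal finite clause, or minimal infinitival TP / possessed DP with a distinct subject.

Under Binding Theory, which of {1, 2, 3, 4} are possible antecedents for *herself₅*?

*herself* is an anaphor, so Principle A applies: it must be bound in its binding domain.
Binding domain of *herself₅*: the embedded TP, whose subject is [Tamar₃'s editor]₄.
*Leila₁* c-commands the anaphor but is outside its binding domain → cannot satisfy Principle A.
*Carmen₂* c-commands the anaphor but is outside its binding domain → cannot satisfy Principle A.
*Tamar₃* does not c-command the anaphor → cannot bind it.
*[Tamar₃'s editor]₄* c-commands the anaphor within its binding domain → licit binder.

{4}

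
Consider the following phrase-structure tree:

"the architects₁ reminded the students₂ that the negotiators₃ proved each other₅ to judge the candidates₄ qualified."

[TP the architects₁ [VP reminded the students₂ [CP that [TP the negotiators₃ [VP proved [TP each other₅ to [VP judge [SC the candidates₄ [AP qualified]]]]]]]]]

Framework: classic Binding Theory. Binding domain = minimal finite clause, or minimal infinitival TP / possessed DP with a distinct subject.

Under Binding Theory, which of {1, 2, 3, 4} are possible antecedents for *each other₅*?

{3}

*each other* is an anaphor, so Principle A applies: it must be bound in its binding domain.
Binding domain of *each other₅*: the embedded TP, whose subject is the negotiators₃.
*the architects₁* c-commands the anaphor but is outside its binding domain → cannot satisfy Principle A.
*the students₂* c-commands the anaphor but is outside its binding domain → cannot satisfy Principle A.
*the negotiators₃* c-commands the anaphor within its binding domain → licit binder.
*the candidates₄* does not c-command the anaphor → cannot bind it.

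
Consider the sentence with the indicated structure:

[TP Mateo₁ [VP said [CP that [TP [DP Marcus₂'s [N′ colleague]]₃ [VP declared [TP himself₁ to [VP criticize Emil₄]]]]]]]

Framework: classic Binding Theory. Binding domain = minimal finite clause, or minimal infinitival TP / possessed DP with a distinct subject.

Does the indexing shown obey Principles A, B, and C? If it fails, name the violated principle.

Principle A

The two coindexed NPs are *Mateo₁* and *himself₁*.
*himself₁* is an anaphor. Principle A requires it to be bound within its binding domain — the embedded TP, whose subject is [Marcus₂'s colleague]₃.
Within that domain it is c-commanded by *[Marcus₂'s colleague]₃*, which does not share its index.
*Mateo₁* does c-command the anaphor, but from outside its binding domain.
The anaphor is unbound in its domain → Principle A violation.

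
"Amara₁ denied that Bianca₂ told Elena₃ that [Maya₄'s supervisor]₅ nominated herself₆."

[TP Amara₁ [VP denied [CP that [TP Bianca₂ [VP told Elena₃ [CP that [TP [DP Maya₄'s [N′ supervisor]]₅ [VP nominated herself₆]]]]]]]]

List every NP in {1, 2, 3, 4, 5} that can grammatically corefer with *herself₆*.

*herself* is an anaphor, so Principle A applies: it must be bound in its binding domain.
Binding domain of *herself₆*: the embedded TP, whose subject is [Maya₄'s supervisor]₅.
*Amara₁* c-commands the anaphor but is outside its binding domain → cannot satisfy Principle A.
*Bianca₂* c-commands the anaphor but is outside its binding domain → cannot satisfy Principle A.
*Elena₃* c-commands the anaphor but is outside its binding domain → cannot satisfy Principle A.
*Maya₄* does not c-command the anaphor → cannot bind it.
*[Maya₄'s supervisor]₅* c-commands the anaphor within its binding domain → licit binder.

{5}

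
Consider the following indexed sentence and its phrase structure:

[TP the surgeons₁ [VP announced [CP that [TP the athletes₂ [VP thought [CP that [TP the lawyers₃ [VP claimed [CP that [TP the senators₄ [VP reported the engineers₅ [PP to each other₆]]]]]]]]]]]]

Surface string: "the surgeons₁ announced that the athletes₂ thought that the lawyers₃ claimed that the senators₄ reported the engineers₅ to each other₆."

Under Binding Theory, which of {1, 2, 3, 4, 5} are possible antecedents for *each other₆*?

{4, 5}

*each other* is an anaphor, so Principle A applies: it must be bound in its binding domain.
Binding domain of *each other₆*: the embedded TP, whose subject is the senators₄.
*the surgeons₁* c-commands the anaphor but is outside its binding domain → cannot satisfy Principle A.
*the athletes₂* c-commands the anaphor but is outside its binding domain → cannot satisfy Principle A.
*the lawyers₃* c-commands the anaphor but is outside its binding domain → cannot satisfy Principle A.
*the senators₄* c-commands the anaphor within its binding domain → licit binder.
*the engineers₅* c-commands the anaphor within its binding domain → licit binder.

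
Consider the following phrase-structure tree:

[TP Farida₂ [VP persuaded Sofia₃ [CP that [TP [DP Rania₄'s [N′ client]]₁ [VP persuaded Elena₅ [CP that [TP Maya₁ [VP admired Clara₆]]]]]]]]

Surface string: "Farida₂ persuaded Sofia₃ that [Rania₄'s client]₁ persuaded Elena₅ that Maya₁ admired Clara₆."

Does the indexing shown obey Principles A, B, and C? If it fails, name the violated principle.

Principle C

The two coindexed NPs are *[Rania₄'s client]₁* and *Maya₁*.
*Maya₁* is an R-expression. Principle C requires it to be free everywhere.
*[Rania₄'s client]₁* c-commands it and carries the same index.
The R-expression is bound → Principle C violation.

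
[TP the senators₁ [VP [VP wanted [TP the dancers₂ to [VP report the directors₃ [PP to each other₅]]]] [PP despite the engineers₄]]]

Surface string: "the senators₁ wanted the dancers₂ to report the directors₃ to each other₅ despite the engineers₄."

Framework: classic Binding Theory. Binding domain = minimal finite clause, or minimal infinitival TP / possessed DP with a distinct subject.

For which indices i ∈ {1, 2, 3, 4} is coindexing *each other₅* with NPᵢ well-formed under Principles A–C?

{2, 3}

*each other* is an anaphor, so Principle A applies: it must be bound in its binding domain.
Binding domain of *each other₅*: the embedded TP, whose subject is the dancers₂.
*the senators₁* c-commands the anaphor but is outside its binding domain → cannot satisfy Principle A.
*the dancers₂* c-commands the anaphor within its binding domain → licit binder.
*the directors₃* c-commands the anaphor within its binding domain → licit binder.
*the engineers₄* does not c-command the anaphor → cannot bind it.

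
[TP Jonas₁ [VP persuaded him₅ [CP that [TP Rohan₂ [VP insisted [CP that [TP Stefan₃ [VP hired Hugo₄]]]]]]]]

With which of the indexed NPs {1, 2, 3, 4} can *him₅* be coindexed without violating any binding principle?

none

*him* is a pronoun, so Principle B applies: it must be free in its binding domain.
Binding domain of *him₅*: the matrix TP, whose subject is Jonas₁.
*Jonas₁* c-commands the pronoun within its binding domain → coindexation would violate Principle B.
*Rohan₂*: the pronoun c-commands this R-expression → coindexation would violate Principle C on *Rohan₂*.
*Stefan₃*: the pronoun c-commands this R-expression → coindexation would violate Principle C on *Stefan₃*.
*Hugo₄*: the pronoun c-commands this R-expression → coindexation would violate Principle C on *Hugo₄*.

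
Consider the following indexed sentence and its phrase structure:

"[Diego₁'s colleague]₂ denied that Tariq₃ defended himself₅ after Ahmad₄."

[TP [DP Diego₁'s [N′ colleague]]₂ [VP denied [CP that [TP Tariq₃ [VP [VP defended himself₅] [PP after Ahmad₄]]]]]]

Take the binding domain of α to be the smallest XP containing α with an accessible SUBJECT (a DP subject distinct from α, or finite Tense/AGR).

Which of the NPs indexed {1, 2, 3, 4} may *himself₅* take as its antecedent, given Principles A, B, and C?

{3}

*himself* is an anaphor, so Principle A applies: it must be bound in its binding domain.
Binding domain of *himself₅*: the embedded TP, whose subject is Tariq₃.
*Diego₁* does not c-command the anaphor → cannot bind it.
*[Diego₁'s colleague]₂* c-commands the anaphor but is outside its binding domain → cannot satisfy Principle A.
*Tariq₃* c-commands the anaphor within its binding domain → licit binder.
*Ahmad₄* does not c-command the anaphor → cannot bind it.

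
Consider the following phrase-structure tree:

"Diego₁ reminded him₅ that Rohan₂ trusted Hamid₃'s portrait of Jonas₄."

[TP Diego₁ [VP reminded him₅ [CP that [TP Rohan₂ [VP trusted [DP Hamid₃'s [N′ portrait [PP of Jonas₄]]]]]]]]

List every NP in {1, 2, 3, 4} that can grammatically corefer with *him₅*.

*him* is a pronoun, so Principle B applies: it must be free in its binding domain.
Binding domain of *him₅*: the matrix TP, whose subject is Diego₁.
*Diego₁* c-commands the pronoun within its binding domain → coindexation would violate Principle B.
*Rohan₂*: the pronoun c-commands this R-expression → coindexation would violate Principle C on *Rohan₂*.
*Hamid₃*: the pronoun c-commands this R-expression → coindexation would violate Principle C on *Hamid₃*.
*Jonas₄*: the pronoun c-commands this R-expression → coindexation would violate Principle C on *Jonas₄*.

none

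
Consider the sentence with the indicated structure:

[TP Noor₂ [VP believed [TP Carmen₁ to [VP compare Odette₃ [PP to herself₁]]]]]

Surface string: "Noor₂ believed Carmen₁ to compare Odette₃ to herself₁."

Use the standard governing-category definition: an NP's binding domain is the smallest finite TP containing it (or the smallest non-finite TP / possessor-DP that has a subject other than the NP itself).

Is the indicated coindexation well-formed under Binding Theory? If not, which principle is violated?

grammatical

The two coindexed NPs are *Carmen₁* and *herself₁*.
*herself₁* is an anaphor; its binding domain is the embedded TP, whose subject is Carmen₁. *Carmen₁* c-commands it within that domain and shares its index, so Principle A is satisfied.
*Carmen₁* is an R-expression; *herself₁* does not c-command it, and no other NP shares its index, so Principle C is satisfied.
All principles are respected.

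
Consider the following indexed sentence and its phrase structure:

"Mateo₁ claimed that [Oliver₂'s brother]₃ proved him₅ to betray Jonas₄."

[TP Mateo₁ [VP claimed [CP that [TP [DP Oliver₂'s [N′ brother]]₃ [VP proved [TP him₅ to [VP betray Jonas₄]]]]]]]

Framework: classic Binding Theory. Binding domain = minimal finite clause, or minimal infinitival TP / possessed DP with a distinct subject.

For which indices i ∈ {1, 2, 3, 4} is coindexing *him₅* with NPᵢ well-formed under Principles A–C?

*him* is a pronoun, so Principle B applies: it must be free in its binding domain.
Binding domain of *him₅*: the embedded TP, whose subject is [Oliver₂'s brother]₃.
*Mateo₁* c-commands the pronoun but from outside its binding domain, and is not c-commanded by it → coindexation permitted.
*Oliver₂* and the pronoun do not c-command one another → neither Principle B nor Principle C is at stake; coindexation permitted.
*[Oliver₂'s brother]₃* c-commands the pronoun within its binding domain → coindexation would violate Principle B.
*Jonas₄*: the pronoun c-commands this R-expression → coindexation would violate Principle C on *Jonas₄*.

{1, 2}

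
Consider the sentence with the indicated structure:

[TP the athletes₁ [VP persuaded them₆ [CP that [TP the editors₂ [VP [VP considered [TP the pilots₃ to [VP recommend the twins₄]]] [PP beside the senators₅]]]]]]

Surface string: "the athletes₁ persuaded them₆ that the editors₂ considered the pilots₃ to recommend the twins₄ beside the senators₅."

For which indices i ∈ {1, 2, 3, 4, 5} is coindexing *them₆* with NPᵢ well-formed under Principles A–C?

none

*them* is a pronoun, so Principle B applies: it must be free in its binding domain.
Binding domain of *them₆*: the matrix TP, whose subject is the athletes₁.
*the athletes₁* c-commands the pronoun within its binding domain → coindexation would violate Principle B.
*the editors₂*: the pronoun c-commands this R-expression → coindexation would violate Principle C on *the editors₂*.
*the pilots₃*: the pronoun c-commands this R-expression → coindexation would violate Principle C on *the pilots₃*.
*the twins₄*: the pronoun c-commands this R-expression → coindexation would violate Principle C on *the twins₄*.
*the senators₅*: the pronoun c-commands this R-expression → coindexation would violate Principle C on *the senators₅*.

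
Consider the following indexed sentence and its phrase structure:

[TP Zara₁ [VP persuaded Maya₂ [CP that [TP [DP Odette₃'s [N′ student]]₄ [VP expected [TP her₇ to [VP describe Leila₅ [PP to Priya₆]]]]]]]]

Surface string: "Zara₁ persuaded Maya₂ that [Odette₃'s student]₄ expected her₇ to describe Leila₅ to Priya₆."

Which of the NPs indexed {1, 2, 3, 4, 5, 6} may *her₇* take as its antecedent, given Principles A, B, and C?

*her* is a pronoun, so Principle B applies: it must be free in its binding domain.
Binding domain of *her₇*: the embedded TP, whose subject is [Odette₃'s student]₄.
*Zara₁* c-commands the pronoun but from outside its binding domain, and is not c-commanded by it → coindexation permitted.
*Maya₂* c-commands the pronoun but from outside its binding domain, and is not c-commanded by it → coindexation permitted.
*Odette₃* and the pronoun do not c-command one another → neither Principle B nor Principle C is at stake; coindexation permitted.
*[Odette₃'s student]₄* c-commands the pronoun within its binding domain → coindexation would violate Principle B.
*Leila₅*: the pronoun c-commands this R-expression → coindexation would violate Principle C on *Leila₅*.
*Priya₆*: the pronoun c-commands this R-expression → coindexation would violate Principle C on *Priya₆*.

{1, 2, 3}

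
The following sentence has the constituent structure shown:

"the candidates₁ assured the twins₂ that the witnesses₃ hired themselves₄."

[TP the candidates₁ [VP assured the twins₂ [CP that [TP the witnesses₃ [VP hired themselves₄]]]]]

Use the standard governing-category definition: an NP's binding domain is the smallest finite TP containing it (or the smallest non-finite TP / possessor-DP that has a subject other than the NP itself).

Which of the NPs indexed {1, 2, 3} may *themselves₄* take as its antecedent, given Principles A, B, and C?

*themselves* is an anaphor, so Principle A applies: it must be bound in its binding domain.
Binding domain of *themselves₄*: the embedded TP, whose subject is the witnesses₃.
*the candidates₁* c-commands the anaphor but is outside its binding domain → cannot satisfy Principle A.
*the twins₂* c-commands the anaphor but is outside its binding domain → cannot satisfy Principle A.
*the witnesses₃* c-commands the anaphor within its binding domain → licit binder.

{3}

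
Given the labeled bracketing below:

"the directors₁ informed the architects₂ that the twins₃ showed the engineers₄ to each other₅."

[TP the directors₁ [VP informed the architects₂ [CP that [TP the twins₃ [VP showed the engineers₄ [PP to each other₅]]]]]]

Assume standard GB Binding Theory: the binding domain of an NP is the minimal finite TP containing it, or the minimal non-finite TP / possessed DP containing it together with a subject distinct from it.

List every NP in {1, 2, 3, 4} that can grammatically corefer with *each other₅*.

{3, 4}

*each other* is an anaphor, so Principle A applies: it must be bound in its binding domain.
Binding domain of *each other₅*: the embedded TP, whose subject is the twins₃.
*the directors₁* c-commands the anaphor but is outside its binding domain → cannot satisfy Principle A.
*the architects₂* c-commands the anaphor but is outside its binding domain → cannot satisfy Principle A.
*the twins₃* c-commands the anaphor within its binding domain → licit binder.
*the engineers₄* c-commands the anaphor within its binding domain → licit binder.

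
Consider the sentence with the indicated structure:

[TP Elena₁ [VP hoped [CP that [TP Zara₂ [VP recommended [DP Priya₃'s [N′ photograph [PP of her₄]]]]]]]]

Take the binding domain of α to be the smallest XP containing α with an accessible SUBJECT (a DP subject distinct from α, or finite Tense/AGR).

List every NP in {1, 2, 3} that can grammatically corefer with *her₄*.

*her* is a pronoun, so Principle B applies: it must be free in its binding domain.
Binding domain of *her₄*: the possessed DP, whose subject is Priya₃.
*Elena₁* c-commands the pronoun but from outside its binding domain, and is not c-commanded by it → coindexation permitted.
*Zara₂* c-commands the pronoun but from outside its binding domain, and is not c-commanded by it → coindexation permitted.
*Priya₃* c-commands the pronoun within its binding domain → coindexation would violate Principle B.

{1, 2}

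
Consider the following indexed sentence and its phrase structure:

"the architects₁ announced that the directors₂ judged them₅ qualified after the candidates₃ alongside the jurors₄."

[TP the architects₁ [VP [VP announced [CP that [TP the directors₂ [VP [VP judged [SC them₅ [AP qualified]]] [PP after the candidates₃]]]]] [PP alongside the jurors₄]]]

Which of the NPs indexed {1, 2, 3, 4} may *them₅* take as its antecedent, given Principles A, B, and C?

{1, 3, 4}

*them* is a pronoun, so Principle B applies: it must be free in its binding domain.
Binding domain of *them₅*: the embedded TP, whose subject is the directors₂.
*the architects₁* c-commands the pronoun but from outside its binding domain, and is not c-commanded by it → coindexation permitted.
*the directors₂* c-commands the pronoun within its binding domain → coindexation would violate Principle B.
*the candidates₃* and the pronoun do not c-command one another → neither Principle B nor Principle C is at stake; coindexation permitted.
*the jurors₄* and the pronoun do not c-command one another → neither Principle B nor Principle C is at stake; coindexation permitted.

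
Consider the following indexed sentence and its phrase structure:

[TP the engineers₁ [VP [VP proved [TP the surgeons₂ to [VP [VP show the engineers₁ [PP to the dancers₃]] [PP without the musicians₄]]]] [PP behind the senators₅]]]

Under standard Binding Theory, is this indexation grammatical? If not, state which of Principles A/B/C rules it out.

The two coindexed NPs are *the engineers₁* (the higher occurrence) and *the engineers₁* (the lower occurrence).
*the engineers₁* (the lower occurrence) is an R-expression. Principle C requires it to be free everywhere.
*the engineers₁* (the higher occurrence) c-commands it and carries the same index.
The R-expression is bound → Principle C violation.

Principle C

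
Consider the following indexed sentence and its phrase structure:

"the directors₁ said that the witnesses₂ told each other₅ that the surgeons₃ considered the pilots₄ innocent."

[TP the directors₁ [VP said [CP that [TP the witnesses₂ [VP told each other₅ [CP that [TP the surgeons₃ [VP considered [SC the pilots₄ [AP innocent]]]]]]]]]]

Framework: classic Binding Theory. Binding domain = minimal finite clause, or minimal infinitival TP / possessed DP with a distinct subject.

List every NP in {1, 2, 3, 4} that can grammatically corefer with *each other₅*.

*each other* is an anaphor, so Principle A applies: it must be bound in its binding domain.
Binding domain of *each other₅*: the embedded TP, whose subject is the witnesses₂.
*the directors₁* c-commands the anaphor but is outside its binding domain → cannot satisfy Principle A.
*the witnesses₂* c-commands the anaphor within its binding domain → licit binder.
*the surgeons₃* does not c-command the anaphor → cannot bind it.
*the pilots₄* does not c-command the anaphor → cannot bind it.

{2}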